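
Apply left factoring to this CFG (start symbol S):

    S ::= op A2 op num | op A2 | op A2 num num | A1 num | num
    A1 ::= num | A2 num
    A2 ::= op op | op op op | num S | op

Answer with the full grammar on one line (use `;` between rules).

S has alternatives sharing prefix 'op A2': factor to S → op A2 S' with S' → op num | ε | num num.
A2 has alternatives sharing prefix 'op': factor to A2 → op A2' with A2' → op | op op | ε.
A2' has alternatives sharing prefix 'op': factor to A2' → op A2'' with A2'' → ε | op.

S ::= A1 num | num | op A2 S'; A1 ::= num | A2 num; A2 ::= num S | op A2'; S' ::= op num | eps | num num; A2' ::= eps | op A2''; A2'' ::= eps | op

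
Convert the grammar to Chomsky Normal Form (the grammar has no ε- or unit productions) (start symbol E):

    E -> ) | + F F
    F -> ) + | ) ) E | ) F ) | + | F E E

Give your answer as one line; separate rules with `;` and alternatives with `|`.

E -> ) | X1 Y1; F -> X2 X1 | X2 Y2 | X2 Y3 | + | F Y4; X1 -> +; X2 -> ); Y1 -> F F; Y2 -> X2 E; Y3 -> F X2; Y4 -> E E

Introduce a nonterminal for each terminal appearing in a rule of length ≥ 2: X1 → +, X2 → ).
Binarize each right-hand side of length ≥ 3 by chaining fresh nonterminals (Y1, Y2, …): affected rules were E → X1 F F; F → X2 X2 E; F → X2 F X2; F → F E E.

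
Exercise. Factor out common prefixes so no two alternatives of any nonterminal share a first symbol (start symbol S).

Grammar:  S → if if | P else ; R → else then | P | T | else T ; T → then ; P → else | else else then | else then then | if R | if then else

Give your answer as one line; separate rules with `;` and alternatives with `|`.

S → if if | P else; R → P | T | else R'; T → then; P → else P' | if P''; R' → then | T; P' → ε | else then | then then; P'' → R | then else

R has alternatives sharing prefix 'else': factor to R → else R' with R' → then | T.
P has alternatives sharing prefix 'else': factor to P → else P' with P' → ε | else then | then then.
P has alternatives sharing prefix 'if': factor to P → if P'' with P'' → R | then else.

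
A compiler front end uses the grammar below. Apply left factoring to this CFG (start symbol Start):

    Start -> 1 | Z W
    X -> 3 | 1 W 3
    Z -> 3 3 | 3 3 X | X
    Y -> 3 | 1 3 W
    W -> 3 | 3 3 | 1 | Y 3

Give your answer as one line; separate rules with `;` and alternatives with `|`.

Start -> 1 | Z W; X -> 3 | 1 W 3; Z -> X | 3 3 Z1; Y -> 3 | 1 3 W; W -> 1 | Y 3 | 3 W1; Z1 -> ε | X; W1 -> ε | 3

Z has alternatives sharing prefix '3 3': factor to Z → 3 3 Z1 with Z1 → ε | X.
W has alternatives sharing prefix '3': factor to W → 3 W1 with W1 → ε | 3.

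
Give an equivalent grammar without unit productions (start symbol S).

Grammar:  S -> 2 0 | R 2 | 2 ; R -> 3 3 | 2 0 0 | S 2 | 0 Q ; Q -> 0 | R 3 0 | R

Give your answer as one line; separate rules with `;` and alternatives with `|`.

Unit pairs: Q ⇒* {R}.
Replace each nonterminal's rules with the union of the non-unit rules of every nonterminal it unit-derives.

S -> 2 0 | R 2 | 2; R -> 3 3 | 2 0 0 | S 2 | 0 Q; Q -> 3 3 | 2 0 0 | S 2 | 0 Q | 0 | R 3 0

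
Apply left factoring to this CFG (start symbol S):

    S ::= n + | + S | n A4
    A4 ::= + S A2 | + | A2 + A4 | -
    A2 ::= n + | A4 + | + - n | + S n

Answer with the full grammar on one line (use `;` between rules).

S ::= + S | n S'; A4 ::= A2 + A4 | - | + A4'; A2 ::= n + | A4 + | + A2'; S' ::= + | A4; A4' ::= S A2 | ε; A2' ::= - n | S n

S has alternatives sharing prefix 'n': factor to S → n S' with S' → + | A4.
A4 has alternatives sharing prefix '+': factor to A4 → + A4' with A4' → S A2 | ε.
A2 has alternatives sharing prefix '+': factor to A2 → + A2' with A2' → - n | S n.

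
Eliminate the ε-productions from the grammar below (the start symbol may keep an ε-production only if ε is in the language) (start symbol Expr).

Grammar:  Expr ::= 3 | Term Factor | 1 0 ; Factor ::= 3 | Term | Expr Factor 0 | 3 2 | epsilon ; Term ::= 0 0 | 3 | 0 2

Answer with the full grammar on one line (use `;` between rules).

Nullable nonterminals: {Factor}.
ε ∉ L(G), so no ε-production is kept.
Expand every rule over subsets of its nullable positions: Expr → Term Factor gives Term Factor | Term. Factor → Expr Factor 0 gives Expr Factor 0 | Expr 0.

Expr ::= 3 | Term Factor | Term | 1 0; Factor ::= 3 | Term | Expr Factor 0 | Expr 0 | 3 2; Term ::= 0 0 | 3 | 0 2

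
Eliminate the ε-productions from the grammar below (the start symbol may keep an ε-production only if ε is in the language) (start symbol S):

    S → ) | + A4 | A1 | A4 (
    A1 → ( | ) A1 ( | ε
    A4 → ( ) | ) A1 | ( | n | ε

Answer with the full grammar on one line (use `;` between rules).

S → ) | + A4 | + | A1 | A4 ( | ( | ε; A1 → ( | ) A1 ( | ) (; A4 → ( ) | ) A1 | ) | ( | n

The nullable symbols are {A1, A4, S}.
ε ∈ L(G) since S is nullable, so keep S → ε.
For each production, add variants omitting each subset of nullable occurrences: S → + A4 gives + A4 | +. S → A4 ( gives A4 ( | (. A1 → ) A1 ( gives ) A1 ( | ) (. A4 → ) A1 gives ) A1 | ).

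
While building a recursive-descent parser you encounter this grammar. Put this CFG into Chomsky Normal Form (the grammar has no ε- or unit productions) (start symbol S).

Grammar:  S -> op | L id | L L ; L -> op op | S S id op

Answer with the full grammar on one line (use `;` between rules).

S -> op | L X1 | L L; L -> X2 X2 | S Y1; X1 -> id; X2 -> op; Y1 -> S Y2; Y2 -> X1 X2

Introduce a nonterminal for each terminal appearing in a rule of length ≥ 2: X1 → id, X2 → op.
Binarize each right-hand side of length ≥ 3 by chaining fresh nonterminals (Y1, Y2, …): affected rules were L → S S X1 X2.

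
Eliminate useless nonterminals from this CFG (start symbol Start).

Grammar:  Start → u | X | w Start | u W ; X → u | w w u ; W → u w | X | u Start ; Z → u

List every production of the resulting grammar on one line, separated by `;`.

Start → u | X | w Start | u W; X → u | w w u; W → u w | X | u Start

Generating nonterminals: {Start, W, X, Z}.
Reachable from Start after that: {Start, W, X}.
Removed useless symbols: {Z} and every production mentioning them.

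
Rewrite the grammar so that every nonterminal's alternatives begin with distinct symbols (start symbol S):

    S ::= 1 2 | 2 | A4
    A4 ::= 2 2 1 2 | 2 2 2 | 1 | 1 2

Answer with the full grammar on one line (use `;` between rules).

A4 has alternatives sharing prefix '2 2': factor to A4 → 2 2 A4' with A4' → 1 2 | 2.
A4 has alternatives sharing prefix '1': factor to A4 → 1 A4'' with A4'' → ε | 2.

S ::= 1 2 | 2 | A4; A4 ::= 2 2 A4' | 1 A4''; A4' ::= 1 2 | 2; A4'' ::= ε | 2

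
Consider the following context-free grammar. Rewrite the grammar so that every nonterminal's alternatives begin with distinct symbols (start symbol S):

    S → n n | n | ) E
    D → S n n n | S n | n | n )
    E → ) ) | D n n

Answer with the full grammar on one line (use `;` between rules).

S has alternatives sharing prefix 'n': factor to S → n S' with S' → n | ε.
D has alternatives sharing prefix 'S n': factor to D → S n D' with D' → n n | ε.
D has alternatives sharing prefix 'n': factor to D → n D'' with D'' → ε | ).

S → ) E | n S'; D → S n D' | n D''; E → ) ) | D n n; S' → n | ε; D' → n n | ε; D'' → ε | )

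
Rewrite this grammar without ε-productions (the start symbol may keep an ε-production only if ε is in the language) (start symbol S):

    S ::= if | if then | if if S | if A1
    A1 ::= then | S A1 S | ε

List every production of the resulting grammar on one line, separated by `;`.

S ::= if | if then | if if S | if A1; A1 ::= then | S A1 S | S S

Nullable nonterminals: {A1}.
ε ∉ L(G), so no ε-production is kept.
Add the nullable-subset variants: A1 → S A1 S gives S A1 S | S S.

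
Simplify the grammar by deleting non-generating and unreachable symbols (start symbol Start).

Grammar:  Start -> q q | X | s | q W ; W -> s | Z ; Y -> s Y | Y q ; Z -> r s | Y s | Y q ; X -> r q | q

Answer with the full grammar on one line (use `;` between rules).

Generating nonterminals: {Start, W, X, Z}.
Reachable from Start after that: {Start, W, X, Z}.
Removed useless symbols: {Y} and every production mentioning them.

Start -> q q | X | s | q W; W -> s | Z; Z -> r s; X -> r q | q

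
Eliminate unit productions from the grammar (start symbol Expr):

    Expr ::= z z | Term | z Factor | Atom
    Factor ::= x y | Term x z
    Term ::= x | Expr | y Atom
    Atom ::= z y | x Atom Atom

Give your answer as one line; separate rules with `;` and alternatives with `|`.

Unit pairs: Expr ⇒* {Atom, Term}; Term ⇒* {Atom, Expr}.
For every A with A ⇒* B via unit rules, add B's non-unit alternatives to A; then delete every rule of the form X → Y.

Expr ::= x | y Atom | z y | x Atom Atom | z z | z Factor; Factor ::= x y | Term x z; Term ::= x | y Atom | z y | x Atom Atom | z z | z Factor; Atom ::= z y | x Atom Atom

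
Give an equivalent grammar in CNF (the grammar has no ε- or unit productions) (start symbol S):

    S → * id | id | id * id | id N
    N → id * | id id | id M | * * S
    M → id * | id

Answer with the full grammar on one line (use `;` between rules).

S → X1 X2 | id | X2 Y1 | X2 N; N → X2 X1 | X2 X2 | X2 M | X1 Y2; M → X2 X1 | id; X1 → *; X2 → id; Y1 → X1 X2; Y2 → X1 S

Introduce a nonterminal for each terminal appearing in a rule of length ≥ 2: X1 → *, X2 → id.
Binarize each right-hand side of length ≥ 3 by chaining fresh nonterminals (Y1, Y2, …): affected rules were S → X2 X1 X2; N → X1 X1 S.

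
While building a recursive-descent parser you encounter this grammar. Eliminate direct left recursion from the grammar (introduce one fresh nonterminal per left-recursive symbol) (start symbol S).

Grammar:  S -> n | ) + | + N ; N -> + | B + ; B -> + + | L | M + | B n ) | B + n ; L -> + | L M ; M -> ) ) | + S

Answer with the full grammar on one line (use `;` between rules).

Directly left-recursive nonterminals: B, L.
For B: α = {n ), + n}, β = {+ +, L, M +}. Rewrite as B → β B' and B' → α B' | ε.
For L: α = {M}, β = {+}. Rewrite as L → β L' and L' → α L' | ε.

S -> n | ) + | + N; N -> + | B +; B -> + + B' | L B' | M + B'; L -> + L'; M -> ) ) | + S; B' -> n ) B' | + n B' | ε; L' -> M L' | ε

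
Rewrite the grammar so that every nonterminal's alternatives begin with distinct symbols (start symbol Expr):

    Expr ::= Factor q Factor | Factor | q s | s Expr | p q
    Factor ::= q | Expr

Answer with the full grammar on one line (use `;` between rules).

Expr has alternatives sharing prefix 'Factor': factor to Expr → Factor Expr1 with Expr1 → q Factor | ε.

Expr ::= q s | s Expr | p q | Factor Expr1; Factor ::= q | Expr; Expr1 ::= q Factor | ε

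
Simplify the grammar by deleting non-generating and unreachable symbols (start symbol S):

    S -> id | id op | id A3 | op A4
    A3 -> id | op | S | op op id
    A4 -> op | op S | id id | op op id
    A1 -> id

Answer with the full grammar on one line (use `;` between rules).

Generating nonterminals: {A1, A3, A4, S}.
Reachable from S after that: {A3, A4, S}.
Removed useless symbols: {A1} and every production mentioning them.

S -> id | id op | id A3 | op A4; A3 -> id | op | S | op op id; A4 -> op | op S | id id | op op id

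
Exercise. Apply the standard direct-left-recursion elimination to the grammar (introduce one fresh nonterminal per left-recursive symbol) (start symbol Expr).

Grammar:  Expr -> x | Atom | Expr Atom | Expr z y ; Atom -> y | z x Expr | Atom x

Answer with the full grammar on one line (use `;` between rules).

Expr -> x Expr1 | Atom Expr1; Atom -> y Atom1 | z x Expr Atom1; Expr1 -> Atom Expr1 | z y Expr1 | ε; Atom1 -> x Atom1 | ε

Directly left-recursive nonterminals: Expr, Atom.
For Expr: α = {Atom, z y}, β = {x, Atom}. Rewrite as Expr → β Expr1 and Expr1 → α Expr1 | ε.
For Atom: α = {x}, β = {y, z x Expr}. Rewrite as Atom → β Atom1 and Atom1 → α Atom1 | ε.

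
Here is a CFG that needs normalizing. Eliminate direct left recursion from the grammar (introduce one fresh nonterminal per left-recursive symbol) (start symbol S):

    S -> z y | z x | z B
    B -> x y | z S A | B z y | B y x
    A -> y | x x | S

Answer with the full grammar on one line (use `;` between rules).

S -> z y | z x | z B; B -> x y B' | z S A B'; A -> y | x x | S; B' -> z y B' | y x B' | ε

Left recursion appears on B.
For B: α = {z y, y x}, β = {x y, z S A}. Rewrite as B → β B' and B' → α B' | ε.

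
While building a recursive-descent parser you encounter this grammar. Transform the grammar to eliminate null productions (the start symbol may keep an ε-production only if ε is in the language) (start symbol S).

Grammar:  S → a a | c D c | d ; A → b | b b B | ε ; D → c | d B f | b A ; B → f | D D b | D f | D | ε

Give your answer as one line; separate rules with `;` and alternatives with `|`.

S → a a | c D c | d; A → b | b b B | b b; D → c | d B f | d f | b A | b; B → f | D D b | D f | D

Nullable set = {A, B}.
ε ∉ L(G), so no ε-production is kept.
Add the nullable-subset variants: A → b b B gives b b B | b b. D → d B f gives d B f | d f. D → b A gives b A | b.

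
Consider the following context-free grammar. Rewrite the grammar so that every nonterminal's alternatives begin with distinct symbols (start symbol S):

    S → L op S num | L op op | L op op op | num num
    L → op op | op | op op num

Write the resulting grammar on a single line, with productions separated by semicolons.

S → num num | L op S'; L → op L'; S' → S num | op S''; L' → ε | op L''; S'' → ε | op; L'' → ε | num

S has alternatives sharing prefix 'L op': factor to S → L op S' with S' → S num | op | op op.
L has alternatives sharing prefix 'op': factor to L → op L' with L' → op | ε | op num.
S' has alternatives sharing prefix 'op': factor to S' → op S'' with S'' → ε | op.
L' has alternatives sharing prefix 'op': factor to L' → op L'' with L'' → ε | num.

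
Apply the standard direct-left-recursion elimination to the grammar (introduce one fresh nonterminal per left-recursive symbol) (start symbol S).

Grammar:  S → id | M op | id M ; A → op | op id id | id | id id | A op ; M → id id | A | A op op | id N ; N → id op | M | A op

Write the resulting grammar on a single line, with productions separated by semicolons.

Directly left-recursive nonterminal: A.
For A: α = {op}, β = {op, op id id, id, id id}. Rewrite as A → β A' and A' → α A' | ε.

S → id | M op | id M; A → op A' | op id id A' | id A' | id id A'; M → id id | A | A op op | id N; N → id op | M | A op; A' → op A' | ε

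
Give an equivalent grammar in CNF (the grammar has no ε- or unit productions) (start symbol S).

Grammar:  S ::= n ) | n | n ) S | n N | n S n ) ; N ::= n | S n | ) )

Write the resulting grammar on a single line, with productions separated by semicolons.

Introduce a nonterminal for each terminal appearing in a rule of length ≥ 2: X1 → n, X2 → ).
Binarize each right-hand side of length ≥ 3 by chaining fresh nonterminals (Y1, Y2, …): affected rules were S → X1 X2 S; S → X1 S X1 X2.

S ::= X1 X2 | n | X1 Y1 | X1 N | X1 Y2; N ::= n | S X1 | X2 X2; X1 ::= n; X2 ::= ); Y1 ::= X2 S; Y2 ::= S Y3; Y3 ::= X1 X2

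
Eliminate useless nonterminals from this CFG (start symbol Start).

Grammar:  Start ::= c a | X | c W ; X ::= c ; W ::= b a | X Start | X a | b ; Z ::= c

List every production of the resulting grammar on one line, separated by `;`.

Start ::= c a | X | c W; X ::= c; W ::= b a | X Start | X a | b

Generating nonterminals: {Start, W, X, Z}.
Reachable from Start after that: {Start, W, X}.
Removed useless symbols: {Z} and every production mentioning them.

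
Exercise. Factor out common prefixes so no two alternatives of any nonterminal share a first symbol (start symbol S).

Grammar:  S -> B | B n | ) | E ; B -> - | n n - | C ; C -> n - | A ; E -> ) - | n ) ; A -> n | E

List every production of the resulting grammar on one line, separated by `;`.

S has alternatives sharing prefix 'B': factor to S → B S' with S' → ε | n.

S -> ) | E | B S'; B -> - | n n - | C; C -> n - | A; E -> ) - | n ); A -> n | E; S' -> epsilon | n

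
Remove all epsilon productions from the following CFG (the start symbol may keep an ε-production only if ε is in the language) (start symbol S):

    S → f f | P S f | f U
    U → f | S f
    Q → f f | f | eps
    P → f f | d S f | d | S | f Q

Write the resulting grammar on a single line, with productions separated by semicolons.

S → f f | P S f | f U; U → f | S f; Q → f f | f; P → f f | d S f | d | S | f Q | f

The nullable symbols are {Q}.
ε ∉ L(G), so no ε-production is kept.
Add the nullable-subset variants: P → f Q gives f Q | f.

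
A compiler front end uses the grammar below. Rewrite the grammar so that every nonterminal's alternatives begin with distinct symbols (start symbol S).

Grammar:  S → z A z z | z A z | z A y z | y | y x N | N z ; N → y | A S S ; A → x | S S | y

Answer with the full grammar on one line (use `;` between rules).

S has alternatives sharing prefix 'z A': factor to S → z A S' with S' → z z | z | y z.
S has alternatives sharing prefix 'y': factor to S → y S'' with S'' → ε | x N.
S' has alternatives sharing prefix 'z': factor to S' → z S''' with S''' → z | ε.

S → N z | z A S' | y S''; N → y | A S S; A → x | S S | y; S' → y z | z S'''; S'' → ε | x N; S''' → z | ε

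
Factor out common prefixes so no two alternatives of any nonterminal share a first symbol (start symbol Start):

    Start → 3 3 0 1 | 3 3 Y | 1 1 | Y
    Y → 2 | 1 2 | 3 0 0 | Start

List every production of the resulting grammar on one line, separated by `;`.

Start → 1 1 | Y | 3 3 Start1; Y → 2 | 1 2 | 3 0 0 | Start; Start1 → 0 1 | Y

Start has alternatives sharing prefix '3 3': factor to Start → 3 3 Start1 with Start1 → 0 1 | Y.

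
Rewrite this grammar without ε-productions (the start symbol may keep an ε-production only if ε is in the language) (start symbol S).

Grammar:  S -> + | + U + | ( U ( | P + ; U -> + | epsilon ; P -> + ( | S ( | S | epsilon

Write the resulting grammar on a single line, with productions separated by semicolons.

S -> + | + U + | + + | ( U ( | ( ( | P +; U -> +; P -> + ( | S ( | S

Nullable nonterminals: {P, U}.
ε ∉ L(G), so no ε-production is kept.
For each production, add variants omitting each subset of nullable occurrences: S → + U + gives + U + | + +. S → ( U ( gives ( U ( | ( (.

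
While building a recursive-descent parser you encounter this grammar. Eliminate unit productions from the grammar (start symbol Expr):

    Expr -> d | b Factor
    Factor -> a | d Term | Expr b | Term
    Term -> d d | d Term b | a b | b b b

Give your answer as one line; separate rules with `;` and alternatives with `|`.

Expr -> d | b Factor; Factor -> d d | d Term b | a b | b b b | a | d Term | Expr b; Term -> d d | d Term b | a b | b b b

Unit pairs: Factor ⇒* {Term}.
For every A with A ⇒* B via unit rules, add B's non-unit alternatives to A; then delete every rule of the form X → Y.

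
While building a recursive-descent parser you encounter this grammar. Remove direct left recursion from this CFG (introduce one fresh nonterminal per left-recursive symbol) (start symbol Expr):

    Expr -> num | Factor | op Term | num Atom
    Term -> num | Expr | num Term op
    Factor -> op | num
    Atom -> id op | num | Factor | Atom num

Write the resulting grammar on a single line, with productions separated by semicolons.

Expr -> num | Factor | op Term | num Atom; Term -> num | Expr | num Term op; Factor -> op | num; Atom -> id op Atom1 | num Atom1 | Factor Atom1; Atom1 -> num Atom1 | ε

Atom is directly left-recursive.
For Atom: α = {num}, β = {id op, num, Factor}. Rewrite as Atom → β Atom1 and Atom1 → α Atom1 | ε.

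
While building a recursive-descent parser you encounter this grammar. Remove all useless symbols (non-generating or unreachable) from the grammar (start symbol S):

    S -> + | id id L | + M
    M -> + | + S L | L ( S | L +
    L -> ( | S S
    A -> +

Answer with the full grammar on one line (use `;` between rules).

Generating nonterminals: {A, L, M, S}.
Reachable from S after that: {L, M, S}.
Removed useless symbols: {A} and every production mentioning them.

S -> + | id id L | + M; M -> + | + S L | L ( S | L +; L -> ( | S S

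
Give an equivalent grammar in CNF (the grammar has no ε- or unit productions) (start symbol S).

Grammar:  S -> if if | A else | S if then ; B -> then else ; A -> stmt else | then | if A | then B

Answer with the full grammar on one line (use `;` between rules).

S -> X1 X1 | A X2 | S Y1; B -> X3 X2; A -> X4 X2 | then | X1 A | X3 B; X1 -> if; X2 -> else; X3 -> then; X4 -> stmt; Y1 -> X1 X3

Introduce a nonterminal for each terminal appearing in a rule of length ≥ 2: X1 → if, X2 → else, X3 → then, X4 → stmt.
Binarize each right-hand side of length ≥ 3 by chaining fresh nonterminals (Y1, Y2, …): affected rules were S → S X1 X3.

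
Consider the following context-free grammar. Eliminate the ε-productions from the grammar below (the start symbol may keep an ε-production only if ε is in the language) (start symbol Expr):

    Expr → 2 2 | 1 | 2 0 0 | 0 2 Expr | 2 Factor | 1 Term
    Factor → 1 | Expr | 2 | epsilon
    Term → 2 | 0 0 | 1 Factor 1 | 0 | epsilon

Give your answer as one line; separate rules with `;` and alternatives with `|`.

Nullable nonterminals: {Factor, Term}.
ε ∉ L(G), so no ε-production is kept.
Expand every rule over subsets of its nullable positions: Expr → 2 Factor gives 2 Factor | 2. Term → 1 Factor 1 gives 1 Factor 1 | 1 1.

Expr → 2 2 | 1 | 2 0 0 | 0 2 Expr | 2 Factor | 2 | 1 Term; Factor → 1 | Expr | 2; Term → 2 | 0 0 | 1 Factor 1 | 1 1 | 0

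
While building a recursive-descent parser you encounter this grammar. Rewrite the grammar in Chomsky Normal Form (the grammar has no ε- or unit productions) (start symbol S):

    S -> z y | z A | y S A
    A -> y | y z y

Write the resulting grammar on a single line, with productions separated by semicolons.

S -> X1 X2 | X1 A | X2 Y1; A -> y | X2 Y2; X1 -> z; X2 -> y; Y1 -> S A; Y2 -> X1 X2

Introduce a nonterminal for each terminal appearing in a rule of length ≥ 2: X1 → z, X2 → y.
Binarize each right-hand side of length ≥ 3 by chaining fresh nonterminals (Y1, Y2, …): affected rules were S → X2 S A; A → X2 X1 X2.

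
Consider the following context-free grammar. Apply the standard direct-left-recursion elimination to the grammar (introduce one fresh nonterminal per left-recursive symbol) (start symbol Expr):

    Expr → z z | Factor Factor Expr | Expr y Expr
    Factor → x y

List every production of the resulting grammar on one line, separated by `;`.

Expr → z z Expr1 | Factor Factor Expr Expr1; Factor → x y; Expr1 → y Expr Expr1 | ε

Left recursion appears on Expr.
For Expr: α = {y Expr}, β = {z z, Factor Factor Expr}. Rewrite as Expr → β Expr1 and Expr1 → α Expr1 | ε.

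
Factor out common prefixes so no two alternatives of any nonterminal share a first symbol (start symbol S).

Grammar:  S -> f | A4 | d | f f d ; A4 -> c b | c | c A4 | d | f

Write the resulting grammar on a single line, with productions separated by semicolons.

S has alternatives sharing prefix 'f': factor to S → f S' with S' → ε | f d.
A4 has alternatives sharing prefix 'c': factor to A4 → c A4' with A4' → b | ε | A4.

S -> A4 | d | f S'; A4 -> d | f | c A4'; S' -> ε | f d; A4' -> b | ε | A4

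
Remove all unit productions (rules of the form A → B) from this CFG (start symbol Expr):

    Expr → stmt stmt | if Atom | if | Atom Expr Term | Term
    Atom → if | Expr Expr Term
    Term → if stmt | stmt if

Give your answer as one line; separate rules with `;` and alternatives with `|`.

Expr → if stmt | stmt if | stmt stmt | if Atom | if | Atom Expr Term; Atom → if | Expr Expr Term; Term → if stmt | stmt if

Unit pairs: Expr ⇒* {Term}.
For every A with A ⇒* B via unit rules, add B's non-unit alternatives to A; then delete every rule of the form X → Y.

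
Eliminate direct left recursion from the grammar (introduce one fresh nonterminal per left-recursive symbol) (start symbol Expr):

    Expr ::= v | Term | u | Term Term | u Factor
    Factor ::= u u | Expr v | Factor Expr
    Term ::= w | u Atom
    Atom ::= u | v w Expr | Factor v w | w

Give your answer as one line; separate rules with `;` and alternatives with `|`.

Factor is directly left-recursive.
For Factor: α = {Expr}, β = {u u, Expr v}. Rewrite as Factor → β Factor1 and Factor1 → α Factor1 | ε.

Expr ::= v | Term | u | Term Term | u Factor; Factor ::= u u Factor1 | Expr v Factor1; Term ::= w | u Atom; Atom ::= u | v w Expr | Factor v w | w; Factor1 ::= Expr Factor1 | ε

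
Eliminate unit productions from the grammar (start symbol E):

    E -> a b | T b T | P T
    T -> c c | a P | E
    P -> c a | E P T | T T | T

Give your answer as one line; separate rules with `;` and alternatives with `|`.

Unit pairs: P ⇒* {E, T}; T ⇒* {E}.
Replace each nonterminal's rules with the union of the non-unit rules of every nonterminal it unit-derives.

E -> a b | T b T | P T; T -> a b | T b T | P T | c c | a P; P -> a b | T b T | P T | c a | E P T | T T | c c | a P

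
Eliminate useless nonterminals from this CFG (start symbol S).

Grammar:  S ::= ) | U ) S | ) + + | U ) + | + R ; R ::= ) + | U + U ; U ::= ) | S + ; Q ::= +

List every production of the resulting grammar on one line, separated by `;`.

Generating nonterminals: {Q, R, S, U}.
Reachable from S after that: {R, S, U}.
Removed useless symbols: {Q} and every production mentioning them.

S ::= ) | U ) S | ) + + | U ) + | + R; R ::= ) + | U + U; U ::= ) | S +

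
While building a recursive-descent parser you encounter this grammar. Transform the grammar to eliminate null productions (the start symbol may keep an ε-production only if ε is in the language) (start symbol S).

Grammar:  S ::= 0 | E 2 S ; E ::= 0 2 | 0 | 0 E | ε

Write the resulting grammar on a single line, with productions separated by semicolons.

S ::= 0 | E 2 S | 2 S; E ::= 0 2 | 0 | 0 E

The nullable symbols are {E}.
ε ∉ L(G), so no ε-production is kept.
For each production, add variants omitting each subset of nullable occurrences: S → E 2 S gives E 2 S | 2 S.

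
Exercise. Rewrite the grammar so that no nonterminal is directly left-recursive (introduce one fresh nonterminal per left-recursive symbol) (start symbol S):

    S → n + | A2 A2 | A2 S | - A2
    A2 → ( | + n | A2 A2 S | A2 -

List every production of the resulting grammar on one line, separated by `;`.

S → n + | A2 A2 | A2 S | - A2; A2 → ( A2' | + n A2'; A2' → A2 S A2' | - A2' | ε

A2 is directly left-recursive.
For A2: α = {A2 S, -}, β = {(, + n}. Rewrite as A2 → β A2' and A2' → α A2' | ε.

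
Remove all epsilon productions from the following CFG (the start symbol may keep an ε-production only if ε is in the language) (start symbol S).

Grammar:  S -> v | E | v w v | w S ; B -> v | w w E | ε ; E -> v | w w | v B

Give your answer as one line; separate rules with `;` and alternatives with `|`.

S -> v | E | v w v | w S; B -> v | w w E; E -> v | w w | v B

Nullable nonterminals: {B}.
ε ∉ L(G), so no ε-production is kept.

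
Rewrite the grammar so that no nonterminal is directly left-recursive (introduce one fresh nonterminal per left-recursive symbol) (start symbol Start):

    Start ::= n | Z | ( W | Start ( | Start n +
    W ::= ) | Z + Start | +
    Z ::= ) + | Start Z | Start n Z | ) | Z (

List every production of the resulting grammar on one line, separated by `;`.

Left recursion appears on Start, Z.
For Start: α = {(, n +}, β = {n, Z, ( W}. Rewrite as Start → β Start1 and Start1 → α Start1 | ε.
For Z: α = {(}, β = {) +, Start Z, Start n Z, )}. Rewrite as Z → β Z1 and Z1 → α Z1 | ε.

Start ::= n Start1 | Z Start1 | ( W Start1; W ::= ) | Z + Start | +; Z ::= ) + Z1 | Start Z Z1 | Start n Z Z1 | ) Z1; Start1 ::= ( Start1 | n + Start1 | eps; Z1 ::= ( Z1 | eps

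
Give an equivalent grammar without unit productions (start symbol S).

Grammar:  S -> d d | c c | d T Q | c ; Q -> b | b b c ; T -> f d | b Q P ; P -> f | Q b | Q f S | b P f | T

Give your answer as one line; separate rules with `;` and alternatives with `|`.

S -> d d | c c | d T Q | c; Q -> b | b b c; T -> f d | b Q P; P -> f | Q b | Q f S | b P f | f d | b Q P

Unit pairs: P ⇒* {T}.
Replace each nonterminal's rules with the union of the non-unit rules of every nonterminal it unit-derives.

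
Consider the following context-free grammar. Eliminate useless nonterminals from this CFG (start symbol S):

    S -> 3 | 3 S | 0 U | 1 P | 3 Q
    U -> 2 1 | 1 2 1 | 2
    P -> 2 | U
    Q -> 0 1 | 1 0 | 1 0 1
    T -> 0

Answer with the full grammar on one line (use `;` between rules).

S -> 3 | 3 S | 0 U | 1 P | 3 Q; U -> 2 1 | 1 2 1 | 2; P -> 2 | U; Q -> 0 1 | 1 0 | 1 0 1

Generating nonterminals: {P, Q, S, T, U}.
Reachable from S after that: {P, Q, S, U}.
Removed useless symbols: {T} and every production mentioning them.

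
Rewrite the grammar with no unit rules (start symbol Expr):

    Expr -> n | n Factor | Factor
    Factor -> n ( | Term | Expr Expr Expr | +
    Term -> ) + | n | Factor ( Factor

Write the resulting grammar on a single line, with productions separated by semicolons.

Unit pairs: Expr ⇒* {Factor, Term}; Factor ⇒* {Term}.
For every A with A ⇒* B via unit rules, add B's non-unit alternatives to A; then delete every rule of the form X → Y.

Expr -> ) + | n | Factor ( Factor | n ( | Expr Expr Expr | + | n Factor; Factor -> ) + | n | Factor ( Factor | n ( | Expr Expr Expr | +; Term -> ) + | n | Factor ( Factor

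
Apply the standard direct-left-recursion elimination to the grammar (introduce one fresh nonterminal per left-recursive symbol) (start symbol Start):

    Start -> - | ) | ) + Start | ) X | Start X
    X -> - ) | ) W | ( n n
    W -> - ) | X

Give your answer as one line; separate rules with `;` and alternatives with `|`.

Start is directly left-recursive.
For Start: α = {X}, β = {-, ), ) + Start, ) X}. Rewrite as Start → β Start1 and Start1 → α Start1 | ε.

Start -> - Start1 | ) Start1 | ) + Start Start1 | ) X Start1; X -> - ) | ) W | ( n n; W -> - ) | X; Start1 -> X Start1 | ε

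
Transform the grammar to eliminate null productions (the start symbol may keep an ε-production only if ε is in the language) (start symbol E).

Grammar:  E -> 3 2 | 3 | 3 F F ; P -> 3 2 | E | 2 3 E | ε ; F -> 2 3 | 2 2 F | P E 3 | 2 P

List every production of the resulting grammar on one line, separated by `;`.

The nullable symbols are {P}.
ε ∉ L(G), so no ε-production is kept.
Add the nullable-subset variants: F → P E 3 gives P E 3 | E 3. F → 2 P gives 2 P | 2.

E -> 3 2 | 3 | 3 F F; P -> 3 2 | E | 2 3 E; F -> 2 3 | 2 2 F | P E 3 | E 3 | 2 P | 2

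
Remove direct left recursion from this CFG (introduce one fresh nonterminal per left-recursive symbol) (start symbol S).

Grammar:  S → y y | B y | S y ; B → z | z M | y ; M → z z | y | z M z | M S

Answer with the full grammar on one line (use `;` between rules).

S → y y S' | B y S'; B → z | z M | y; M → z z M' | y M' | z M z M'; S' → y S' | ε; M' → S M' | ε

Left recursion appears on S, M.
For S: α = {y}, β = {y y, B y}. Rewrite as S → β S' and S' → α S' | ε.
For M: α = {S}, β = {z z, y, z M z}. Rewrite as M → β M' and M' → α M' | ε.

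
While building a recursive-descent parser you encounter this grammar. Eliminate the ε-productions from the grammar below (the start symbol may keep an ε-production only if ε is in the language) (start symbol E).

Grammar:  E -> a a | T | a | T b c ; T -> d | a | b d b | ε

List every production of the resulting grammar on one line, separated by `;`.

E -> a a | T | a | T b c | b c | ε; T -> d | a | b d b

Nullable set = {E, T}.
ε ∈ L(G) since E is nullable, so keep E → ε.
For each production, add variants omitting each subset of nullable occurrences: E → T b c gives T b c | b c.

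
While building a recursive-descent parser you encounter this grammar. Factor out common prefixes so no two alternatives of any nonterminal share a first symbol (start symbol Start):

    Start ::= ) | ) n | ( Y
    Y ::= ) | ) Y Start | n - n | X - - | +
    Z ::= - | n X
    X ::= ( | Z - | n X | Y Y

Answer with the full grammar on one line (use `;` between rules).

Start ::= ( Y | ) Start1; Y ::= n - n | X - - | + | ) Y1; Z ::= - | n X; X ::= ( | Z - | n X | Y Y; Start1 ::= epsilon | n; Y1 ::= epsilon | Y Start

Start has alternatives sharing prefix ')': factor to Start → ) Start1 with Start1 → ε | n.
Y has alternatives sharing prefix ')': factor to Y → ) Y1 with Y1 → ε | Y Start.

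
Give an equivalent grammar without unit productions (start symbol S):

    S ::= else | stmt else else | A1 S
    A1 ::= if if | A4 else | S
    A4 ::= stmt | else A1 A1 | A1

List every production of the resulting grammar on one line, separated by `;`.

Unit pairs: A1 ⇒* {S}; A4 ⇒* {A1, S}.
For each unit pair (A, B), copy every non-unit production of B to A, then drop all unit productions.

S ::= else | stmt else else | A1 S; A1 ::= if if | A4 else | else | stmt else else | A1 S; A4 ::= stmt | else A1 A1 | if if | A4 else | else | stmt else else | A1 S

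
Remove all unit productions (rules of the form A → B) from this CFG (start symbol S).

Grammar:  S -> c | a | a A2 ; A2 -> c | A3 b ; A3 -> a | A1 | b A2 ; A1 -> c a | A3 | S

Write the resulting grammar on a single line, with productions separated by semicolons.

Unit pairs: A1 ⇒* {A3, S}; A3 ⇒* {A1, S}.
For every A with A ⇒* B via unit rules, add B's non-unit alternatives to A; then delete every rule of the form X → Y.

S -> c | a | a A2; A2 -> c | A3 b; A3 -> c a | c | a | a A2 | b A2; A1 -> c a | c | a | a A2 | b A2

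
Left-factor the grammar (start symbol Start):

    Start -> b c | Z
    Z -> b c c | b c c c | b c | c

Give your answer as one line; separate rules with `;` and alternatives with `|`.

Start -> b c | Z; Z -> c | b c Z1; Z1 -> ε | c Z11; Z11 -> ε | c

Z has alternatives sharing prefix 'b c': factor to Z → b c Z1 with Z1 → c | c c | ε.
Z1 has alternatives sharing prefix 'c': factor to Z1 → c Z11 with Z11 → ε | c.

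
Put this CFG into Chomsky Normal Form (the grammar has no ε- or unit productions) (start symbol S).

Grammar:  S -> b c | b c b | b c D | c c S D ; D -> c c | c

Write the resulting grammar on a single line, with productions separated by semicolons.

Introduce a nonterminal for each terminal appearing in a rule of length ≥ 2: X1 → b, X2 → c.
Binarize each right-hand side of length ≥ 3 by chaining fresh nonterminals (Y1, Y2, …): affected rules were S → X1 X2 X1; S → X1 X2 D; S → X2 X2 S D.

S -> X1 X2 | X1 Y1 | X1 Y2 | X2 Y3; D -> X2 X2 | c; X1 -> b; X2 -> c; Y1 -> X2 X1; Y2 -> X2 D; Y3 -> X2 Y4; Y4 -> S D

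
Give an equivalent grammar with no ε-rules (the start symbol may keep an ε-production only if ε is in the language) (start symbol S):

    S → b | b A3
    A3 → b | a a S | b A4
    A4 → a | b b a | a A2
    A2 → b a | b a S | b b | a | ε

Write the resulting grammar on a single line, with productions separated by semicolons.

S → b | b A3; A3 → b | a a S | b A4; A4 → a | b b a | a A2; A2 → b a | b a S | b b | a

The nullable symbols are {A2}.
ε ∉ L(G), so no ε-production is kept.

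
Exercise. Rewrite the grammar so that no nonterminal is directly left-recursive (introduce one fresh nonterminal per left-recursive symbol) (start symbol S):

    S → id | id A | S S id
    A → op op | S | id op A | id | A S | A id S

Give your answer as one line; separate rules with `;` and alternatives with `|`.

S → id S' | id A S'; A → op op A' | S A' | id op A A' | id A'; S' → S id S' | eps; A' → S A' | id S A' | eps

Left recursion appears on S, A.
For S: α = {S id}, β = {id, id A}. Rewrite as S → β S' and S' → α S' | ε.
For A: α = {S, id S}, β = {op op, S, id op A, id}. Rewrite as A → β A' and A' → α A' | ε.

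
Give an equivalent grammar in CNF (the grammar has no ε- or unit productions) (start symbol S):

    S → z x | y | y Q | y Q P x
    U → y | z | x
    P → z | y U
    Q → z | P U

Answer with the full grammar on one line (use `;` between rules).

Introduce a nonterminal for each terminal appearing in a rule of length ≥ 2: X1 → z, X2 → x, X3 → y.
Binarize each right-hand side of length ≥ 3 by chaining fresh nonterminals (Y1, Y2, …): affected rules were S → X3 Q P X2.

S → X1 X2 | y | X3 Q | X3 Y1; U → y | z | x; P → z | X3 U; Q → z | P U; X1 → z; X2 → x; X3 → y; Y1 → Q Y2; Y2 → P X2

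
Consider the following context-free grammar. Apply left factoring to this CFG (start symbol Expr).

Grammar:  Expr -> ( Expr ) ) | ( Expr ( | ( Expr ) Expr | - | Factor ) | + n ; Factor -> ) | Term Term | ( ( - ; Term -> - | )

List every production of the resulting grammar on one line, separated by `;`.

Expr -> - | Factor ) | + n | ( Expr Expr1; Factor -> ) | Term Term | ( ( -; Term -> - | ); Expr1 -> ( | ) Expr11; Expr11 -> ) | Expr

Expr has alternatives sharing prefix '( Expr': factor to Expr → ( Expr Expr1 with Expr1 → ) ) | ( | ) Expr.
Expr1 has alternatives sharing prefix ')': factor to Expr1 → ) Expr11 with Expr11 → ) | Expr.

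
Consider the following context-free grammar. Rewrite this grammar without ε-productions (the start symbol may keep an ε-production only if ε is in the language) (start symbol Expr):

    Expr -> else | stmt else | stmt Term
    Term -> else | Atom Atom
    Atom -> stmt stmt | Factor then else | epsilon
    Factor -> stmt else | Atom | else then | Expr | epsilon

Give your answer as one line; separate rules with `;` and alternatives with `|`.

Nullable set = {Atom, Factor, Term}.
ε ∉ L(G), so no ε-production is kept.
Add the nullable-subset variants: Expr → stmt Term gives stmt Term | stmt. Term → Atom Atom gives Atom Atom | Atom. Atom → Factor then else gives Factor then else | then else.

Expr -> else | stmt else | stmt Term | stmt; Term -> else | Atom Atom | Atom; Atom -> stmt stmt | Factor then else | then else; Factor -> stmt else | Atom | else then | Expr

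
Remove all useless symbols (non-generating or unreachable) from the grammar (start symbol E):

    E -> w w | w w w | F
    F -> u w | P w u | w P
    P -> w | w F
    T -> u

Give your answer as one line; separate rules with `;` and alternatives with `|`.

Generating nonterminals: {E, F, P, T}.
Reachable from E after that: {E, F, P}.
Removed useless symbols: {T} and every production mentioning them.

E -> w w | w w w | F; F -> u w | P w u | w P; P -> w | w F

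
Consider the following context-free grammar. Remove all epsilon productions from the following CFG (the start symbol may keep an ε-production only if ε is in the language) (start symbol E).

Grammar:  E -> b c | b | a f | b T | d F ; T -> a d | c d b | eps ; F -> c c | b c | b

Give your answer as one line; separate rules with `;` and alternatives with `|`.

Nullable set = {T}.
ε ∉ L(G), so no ε-production is kept.

E -> b c | b | a f | b T | d F; T -> a d | c d b; F -> c c | b c | b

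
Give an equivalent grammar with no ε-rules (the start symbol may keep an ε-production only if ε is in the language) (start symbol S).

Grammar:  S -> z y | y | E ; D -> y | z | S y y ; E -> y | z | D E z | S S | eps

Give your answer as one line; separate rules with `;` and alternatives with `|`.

Nullable nonterminals: {E, S}.
ε ∈ L(G) since S is nullable, so keep S → ε.
For each production, add variants omitting each subset of nullable occurrences: D → S y y gives S y y | y y. E → D E z gives D E z | D z. E → S S gives S S | S.

S -> z y | y | E | ε; D -> y | z | S y y | y y; E -> y | z | D E z | D z | S S | S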